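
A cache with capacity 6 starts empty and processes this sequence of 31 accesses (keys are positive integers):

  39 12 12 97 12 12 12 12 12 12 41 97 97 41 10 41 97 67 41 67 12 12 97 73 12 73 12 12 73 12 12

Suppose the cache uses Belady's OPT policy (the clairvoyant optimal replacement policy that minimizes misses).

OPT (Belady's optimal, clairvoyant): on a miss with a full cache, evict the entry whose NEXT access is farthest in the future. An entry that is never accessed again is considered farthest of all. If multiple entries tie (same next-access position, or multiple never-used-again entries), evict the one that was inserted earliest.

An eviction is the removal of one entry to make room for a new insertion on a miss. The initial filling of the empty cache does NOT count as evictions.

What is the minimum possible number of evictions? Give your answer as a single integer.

Answer: 1

Derivation:
OPT (Belady) simulation (capacity=6):
  1. access 39: MISS. Cache: [39]
  2. access 12: MISS. Cache: [39 12]
  3. access 12: HIT. Next use of 12: step 5. Cache: [39 12]
  4. access 97: MISS. Cache: [39 12 97]
  5. access 12: HIT. Next use of 12: step 6. Cache: [39 12 97]
  6. access 12: HIT. Next use of 12: step 7. Cache: [39 12 97]
  7. access 12: HIT. Next use of 12: step 8. Cache: [39 12 97]
  8. access 12: HIT. Next use of 12: step 9. Cache: [39 12 97]
  9. access 12: HIT. Next use of 12: step 10. Cache: [39 12 97]
  10. access 12: HIT. Next use of 12: step 21. Cache: [39 12 97]
  11. access 41: MISS. Cache: [39 12 97 41]
  12. access 97: HIT. Next use of 97: step 13. Cache: [39 12 97 41]
  13. access 97: HIT. Next use of 97: step 17. Cache: [39 12 97 41]
  14. access 41: HIT. Next use of 41: step 16. Cache: [39 12 97 41]
  15. access 10: MISS. Cache: [39 12 97 41 10]
  16. access 41: HIT. Next use of 41: step 19. Cache: [39 12 97 41 10]
  17. access 97: HIT. Next use of 97: step 23. Cache: [39 12 97 41 10]
  18. access 67: MISS. Cache: [39 12 97 41 10 67]
  19. access 41: HIT. Next use of 41: never. Cache: [39 12 97 41 10 67]
  20. access 67: HIT. Next use of 67: never. Cache: [39 12 97 41 10 67]
  21. access 12: HIT. Next use of 12: step 22. Cache: [39 12 97 41 10 67]
  22. access 12: HIT. Next use of 12: step 25. Cache: [39 12 97 41 10 67]
  23. access 97: HIT. Next use of 97: never. Cache: [39 12 97 41 10 67]
  24. access 73: MISS, evict 39 (next use: never). Cache: [12 97 41 10 67 73]
  25. access 12: HIT. Next use of 12: step 27. Cache: [12 97 41 10 67 73]
  26. access 73: HIT. Next use of 73: step 29. Cache: [12 97 41 10 67 73]
  27. access 12: HIT. Next use of 12: step 28. Cache: [12 97 41 10 67 73]
  28. access 12: HIT. Next use of 12: step 30. Cache: [12 97 41 10 67 73]
  29. access 73: HIT. Next use of 73: never. Cache: [12 97 41 10 67 73]
  30. access 12: HIT. Next use of 12: step 31. Cache: [12 97 41 10 67 73]
  31. access 12: HIT. Next use of 12: never. Cache: [12 97 41 10 67 73]
Total: 24 hits, 7 misses, 1 evictions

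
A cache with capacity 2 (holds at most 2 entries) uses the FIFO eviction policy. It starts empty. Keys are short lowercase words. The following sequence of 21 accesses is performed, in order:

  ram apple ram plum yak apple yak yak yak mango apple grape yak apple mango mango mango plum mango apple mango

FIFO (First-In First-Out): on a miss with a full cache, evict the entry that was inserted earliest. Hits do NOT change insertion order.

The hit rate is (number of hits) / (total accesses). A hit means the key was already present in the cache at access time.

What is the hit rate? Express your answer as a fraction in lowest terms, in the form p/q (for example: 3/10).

FIFO simulation (capacity=2):
  1. access ram: MISS. Cache (old->new): [ram]
  2. access apple: MISS. Cache (old->new): [ram apple]
  3. access ram: HIT. Cache (old->new): [ram apple]
  4. access plum: MISS, evict ram. Cache (old->new): [apple plum]
  5. access yak: MISS, evict apple. Cache (old->new): [plum yak]
  6. access apple: MISS, evict plum. Cache (old->new): [yak apple]
  7. access yak: HIT. Cache (old->new): [yak apple]
  8. access yak: HIT. Cache (old->new): [yak apple]
  9. access yak: HIT. Cache (old->new): [yak apple]
  10. access mango: MISS, evict yak. Cache (old->new): [apple mango]
  11. access apple: HIT. Cache (old->new): [apple mango]
  12. access grape: MISS, evict apple. Cache (old->new): [mango grape]
  13. access yak: MISS, evict mango. Cache (old->new): [grape yak]
  14. access apple: MISS, evict grape. Cache (old->new): [yak apple]
  15. access mango: MISS, evict yak. Cache (old->new): [apple mango]
  16. access mango: HIT. Cache (old->new): [apple mango]
  17. access mango: HIT. Cache (old->new): [apple mango]
  18. access plum: MISS, evict apple. Cache (old->new): [mango plum]
  19. access mango: HIT. Cache (old->new): [mango plum]
  20. access apple: MISS, evict mango. Cache (old->new): [plum apple]
  21. access mango: MISS, evict plum. Cache (old->new): [apple mango]
Total: 8 hits, 13 misses, 11 evictions

Hit rate = 8/21

Answer: 8/21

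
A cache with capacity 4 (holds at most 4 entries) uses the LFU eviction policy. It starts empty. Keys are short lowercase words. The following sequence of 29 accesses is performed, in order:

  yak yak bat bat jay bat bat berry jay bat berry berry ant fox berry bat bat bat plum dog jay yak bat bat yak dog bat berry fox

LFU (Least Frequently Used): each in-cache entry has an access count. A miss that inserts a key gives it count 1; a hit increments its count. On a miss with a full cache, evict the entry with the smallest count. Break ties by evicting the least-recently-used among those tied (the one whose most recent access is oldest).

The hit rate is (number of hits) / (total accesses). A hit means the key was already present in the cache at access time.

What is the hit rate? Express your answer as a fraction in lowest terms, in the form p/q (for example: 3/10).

LFU simulation (capacity=4):
  1. access yak: MISS. Cache: [yak(c=1)]
  2. access yak: HIT, count now 2. Cache: [yak(c=2)]
  3. access bat: MISS. Cache: [bat(c=1) yak(c=2)]
  4. access bat: HIT, count now 2. Cache: [yak(c=2) bat(c=2)]
  5. access jay: MISS. Cache: [jay(c=1) yak(c=2) bat(c=2)]
  6. access bat: HIT, count now 3. Cache: [jay(c=1) yak(c=2) bat(c=3)]
  7. access bat: HIT, count now 4. Cache: [jay(c=1) yak(c=2) bat(c=4)]
  8. access berry: MISS. Cache: [jay(c=1) berry(c=1) yak(c=2) bat(c=4)]
  9. access jay: HIT, count now 2. Cache: [berry(c=1) yak(c=2) jay(c=2) bat(c=4)]
  10. access bat: HIT, count now 5. Cache: [berry(c=1) yak(c=2) jay(c=2) bat(c=5)]
  11. access berry: HIT, count now 2. Cache: [yak(c=2) jay(c=2) berry(c=2) bat(c=5)]
  12. access berry: HIT, count now 3. Cache: [yak(c=2) jay(c=2) berry(c=3) bat(c=5)]
  13. access ant: MISS, evict yak(c=2). Cache: [ant(c=1) jay(c=2) berry(c=3) bat(c=5)]
  14. access fox: MISS, evict ant(c=1). Cache: [fox(c=1) jay(c=2) berry(c=3) bat(c=5)]
  15. access berry: HIT, count now 4. Cache: [fox(c=1) jay(c=2) berry(c=4) bat(c=5)]
  16. access bat: HIT, count now 6. Cache: [fox(c=1) jay(c=2) berry(c=4) bat(c=6)]
  17. access bat: HIT, count now 7. Cache: [fox(c=1) jay(c=2) berry(c=4) bat(c=7)]
  18. access bat: HIT, count now 8. Cache: [fox(c=1) jay(c=2) berry(c=4) bat(c=8)]
  19. access plum: MISS, evict fox(c=1). Cache: [plum(c=1) jay(c=2) berry(c=4) bat(c=8)]
  20. access dog: MISS, evict plum(c=1). Cache: [dog(c=1) jay(c=2) berry(c=4) bat(c=8)]
  21. access jay: HIT, count now 3. Cache: [dog(c=1) jay(c=3) berry(c=4) bat(c=8)]
  22. access yak: MISS, evict dog(c=1). Cache: [yak(c=1) jay(c=3) berry(c=4) bat(c=8)]
  23. access bat: HIT, count now 9. Cache: [yak(c=1) jay(c=3) berry(c=4) bat(c=9)]
  24. access bat: HIT, count now 10. Cache: [yak(c=1) jay(c=3) berry(c=4) bat(c=10)]
  25. access yak: HIT, count now 2. Cache: [yak(c=2) jay(c=3) berry(c=4) bat(c=10)]
  26. access dog: MISS, evict yak(c=2). Cache: [dog(c=1) jay(c=3) berry(c=4) bat(c=10)]
  27. access bat: HIT, count now 11. Cache: [dog(c=1) jay(c=3) berry(c=4) bat(c=11)]
  28. access berry: HIT, count now 5. Cache: [dog(c=1) jay(c=3) berry(c=5) bat(c=11)]
  29. access fox: MISS, evict dog(c=1). Cache: [fox(c=1) jay(c=3) berry(c=5) bat(c=11)]
Total: 18 hits, 11 misses, 7 evictions

Hit rate = 18/29

Answer: 18/29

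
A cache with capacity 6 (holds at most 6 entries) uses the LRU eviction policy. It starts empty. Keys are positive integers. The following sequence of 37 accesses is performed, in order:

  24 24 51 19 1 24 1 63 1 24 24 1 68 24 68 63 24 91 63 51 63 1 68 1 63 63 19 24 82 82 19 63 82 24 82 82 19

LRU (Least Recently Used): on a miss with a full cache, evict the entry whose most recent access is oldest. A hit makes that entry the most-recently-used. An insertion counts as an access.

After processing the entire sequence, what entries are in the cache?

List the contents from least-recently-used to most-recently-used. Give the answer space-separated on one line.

Answer: 68 1 63 24 82 19

Derivation:
LRU simulation (capacity=6):
  1. access 24: MISS. Cache (LRU->MRU): [24]
  2. access 24: HIT. Cache (LRU->MRU): [24]
  3. access 51: MISS. Cache (LRU->MRU): [24 51]
  4. access 19: MISS. Cache (LRU->MRU): [24 51 19]
  5. access 1: MISS. Cache (LRU->MRU): [24 51 19 1]
  6. access 24: HIT. Cache (LRU->MRU): [51 19 1 24]
  7. access 1: HIT. Cache (LRU->MRU): [51 19 24 1]
  8. access 63: MISS. Cache (LRU->MRU): [51 19 24 1 63]
  9. access 1: HIT. Cache (LRU->MRU): [51 19 24 63 1]
  10. access 24: HIT. Cache (LRU->MRU): [51 19 63 1 24]
  11. access 24: HIT. Cache (LRU->MRU): [51 19 63 1 24]
  12. access 1: HIT. Cache (LRU->MRU): [51 19 63 24 1]
  13. access 68: MISS. Cache (LRU->MRU): [51 19 63 24 1 68]
  14. access 24: HIT. Cache (LRU->MRU): [51 19 63 1 68 24]
  15. access 68: HIT. Cache (LRU->MRU): [51 19 63 1 24 68]
  16. access 63: HIT. Cache (LRU->MRU): [51 19 1 24 68 63]
  17. access 24: HIT. Cache (LRU->MRU): [51 19 1 68 63 24]
  18. access 91: MISS, evict 51. Cache (LRU->MRU): [19 1 68 63 24 91]
  19. access 63: HIT. Cache (LRU->MRU): [19 1 68 24 91 63]
  20. access 51: MISS, evict 19. Cache (LRU->MRU): [1 68 24 91 63 51]
  21. access 63: HIT. Cache (LRU->MRU): [1 68 24 91 51 63]
  22. access 1: HIT. Cache (LRU->MRU): [68 24 91 51 63 1]
  23. access 68: HIT. Cache (LRU->MRU): [24 91 51 63 1 68]
  24. access 1: HIT. Cache (LRU->MRU): [24 91 51 63 68 1]
  25. access 63: HIT. Cache (LRU->MRU): [24 91 51 68 1 63]
  26. access 63: HIT. Cache (LRU->MRU): [24 91 51 68 1 63]
  27. access 19: MISS, evict 24. Cache (LRU->MRU): [91 51 68 1 63 19]
  28. access 24: MISS, evict 91. Cache (LRU->MRU): [51 68 1 63 19 24]
  29. access 82: MISS, evict 51. Cache (LRU->MRU): [68 1 63 19 24 82]
  30. access 82: HIT. Cache (LRU->MRU): [68 1 63 19 24 82]
  31. access 19: HIT. Cache (LRU->MRU): [68 1 63 24 82 19]
  32. access 63: HIT. Cache (LRU->MRU): [68 1 24 82 19 63]
  33. access 82: HIT. Cache (LRU->MRU): [68 1 24 19 63 82]
  34. access 24: HIT. Cache (LRU->MRU): [68 1 19 63 82 24]
  35. access 82: HIT. Cache (LRU->MRU): [68 1 19 63 24 82]
  36. access 82: HIT. Cache (LRU->MRU): [68 1 19 63 24 82]
  37. access 19: HIT. Cache (LRU->MRU): [68 1 63 24 82 19]
Total: 26 hits, 11 misses, 5 evictions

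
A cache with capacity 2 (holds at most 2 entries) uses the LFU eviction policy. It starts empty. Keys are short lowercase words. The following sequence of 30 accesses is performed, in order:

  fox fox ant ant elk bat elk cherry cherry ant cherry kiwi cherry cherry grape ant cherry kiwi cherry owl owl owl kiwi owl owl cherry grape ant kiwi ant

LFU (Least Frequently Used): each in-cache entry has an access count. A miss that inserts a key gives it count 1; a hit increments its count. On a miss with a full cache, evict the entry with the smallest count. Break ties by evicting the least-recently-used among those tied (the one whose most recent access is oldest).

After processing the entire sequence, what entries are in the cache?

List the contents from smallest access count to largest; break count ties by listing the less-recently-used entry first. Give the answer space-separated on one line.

Answer: ant cherry

Derivation:
LFU simulation (capacity=2):
  1. access fox: MISS. Cache: [fox(c=1)]
  2. access fox: HIT, count now 2. Cache: [fox(c=2)]
  3. access ant: MISS. Cache: [ant(c=1) fox(c=2)]
  4. access ant: HIT, count now 2. Cache: [fox(c=2) ant(c=2)]
  5. access elk: MISS, evict fox(c=2). Cache: [elk(c=1) ant(c=2)]
  6. access bat: MISS, evict elk(c=1). Cache: [bat(c=1) ant(c=2)]
  7. access elk: MISS, evict bat(c=1). Cache: [elk(c=1) ant(c=2)]
  8. access cherry: MISS, evict elk(c=1). Cache: [cherry(c=1) ant(c=2)]
  9. access cherry: HIT, count now 2. Cache: [ant(c=2) cherry(c=2)]
  10. access ant: HIT, count now 3. Cache: [cherry(c=2) ant(c=3)]
  11. access cherry: HIT, count now 3. Cache: [ant(c=3) cherry(c=3)]
  12. access kiwi: MISS, evict ant(c=3). Cache: [kiwi(c=1) cherry(c=3)]
  13. access cherry: HIT, count now 4. Cache: [kiwi(c=1) cherry(c=4)]
  14. access cherry: HIT, count now 5. Cache: [kiwi(c=1) cherry(c=5)]
  15. access grape: MISS, evict kiwi(c=1). Cache: [grape(c=1) cherry(c=5)]
  16. access ant: MISS, evict grape(c=1). Cache: [ant(c=1) cherry(c=5)]
  17. access cherry: HIT, count now 6. Cache: [ant(c=1) cherry(c=6)]
  18. access kiwi: MISS, evict ant(c=1). Cache: [kiwi(c=1) cherry(c=6)]
  19. access cherry: HIT, count now 7. Cache: [kiwi(c=1) cherry(c=7)]
  20. access owl: MISS, evict kiwi(c=1). Cache: [owl(c=1) cherry(c=7)]
  21. access owl: HIT, count now 2. Cache: [owl(c=2) cherry(c=7)]
  22. access owl: HIT, count now 3. Cache: [owl(c=3) cherry(c=7)]
  23. access kiwi: MISS, evict owl(c=3). Cache: [kiwi(c=1) cherry(c=7)]
  24. access owl: MISS, evict kiwi(c=1). Cache: [owl(c=1) cherry(c=7)]
  25. access owl: HIT, count now 2. Cache: [owl(c=2) cherry(c=7)]
  26. access cherry: HIT, count now 8. Cache: [owl(c=2) cherry(c=8)]
  27. access grape: MISS, evict owl(c=2). Cache: [grape(c=1) cherry(c=8)]
  28. access ant: MISS, evict grape(c=1). Cache: [ant(c=1) cherry(c=8)]
  29. access kiwi: MISS, evict ant(c=1). Cache: [kiwi(c=1) cherry(c=8)]
  30. access ant: MISS, evict kiwi(c=1). Cache: [ant(c=1) cherry(c=8)]
Total: 13 hits, 17 misses, 15 evictions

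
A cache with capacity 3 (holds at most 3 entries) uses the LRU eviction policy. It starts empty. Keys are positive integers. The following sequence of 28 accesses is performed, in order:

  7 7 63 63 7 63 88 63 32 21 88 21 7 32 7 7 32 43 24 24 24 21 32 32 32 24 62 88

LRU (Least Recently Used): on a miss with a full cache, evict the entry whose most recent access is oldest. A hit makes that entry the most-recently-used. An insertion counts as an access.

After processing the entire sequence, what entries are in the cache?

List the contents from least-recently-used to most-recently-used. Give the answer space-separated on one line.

Answer: 24 62 88

Derivation:
LRU simulation (capacity=3):
  1. access 7: MISS. Cache (LRU->MRU): [7]
  2. access 7: HIT. Cache (LRU->MRU): [7]
  3. access 63: MISS. Cache (LRU->MRU): [7 63]
  4. access 63: HIT. Cache (LRU->MRU): [7 63]
  5. access 7: HIT. Cache (LRU->MRU): [63 7]
  6. access 63: HIT. Cache (LRU->MRU): [7 63]
  7. access 88: MISS. Cache (LRU->MRU): [7 63 88]
  8. access 63: HIT. Cache (LRU->MRU): [7 88 63]
  9. access 32: MISS, evict 7. Cache (LRU->MRU): [88 63 32]
  10. access 21: MISS, evict 88. Cache (LRU->MRU): [63 32 21]
  11. access 88: MISS, evict 63. Cache (LRU->MRU): [32 21 88]
  12. access 21: HIT. Cache (LRU->MRU): [32 88 21]
  13. access 7: MISS, evict 32. Cache (LRU->MRU): [88 21 7]
  14. access 32: MISS, evict 88. Cache (LRU->MRU): [21 7 32]
  15. access 7: HIT. Cache (LRU->MRU): [21 32 7]
  16. access 7: HIT. Cache (LRU->MRU): [21 32 7]
  17. access 32: HIT. Cache (LRU->MRU): [21 7 32]
  18. access 43: MISS, evict 21. Cache (LRU->MRU): [7 32 43]
  19. access 24: MISS, evict 7. Cache (LRU->MRU): [32 43 24]
  20. access 24: HIT. Cache (LRU->MRU): [32 43 24]
  21. access 24: HIT. Cache (LRU->MRU): [32 43 24]
  22. access 21: MISS, evict 32. Cache (LRU->MRU): [43 24 21]
  23. access 32: MISS, evict 43. Cache (LRU->MRU): [24 21 32]
  24. access 32: HIT. Cache (LRU->MRU): [24 21 32]
  25. access 32: HIT. Cache (LRU->MRU): [24 21 32]
  26. access 24: HIT. Cache (LRU->MRU): [21 32 24]
  27. access 62: MISS, evict 21. Cache (LRU->MRU): [32 24 62]
  28. access 88: MISS, evict 32. Cache (LRU->MRU): [24 62 88]
Total: 14 hits, 14 misses, 11 evictions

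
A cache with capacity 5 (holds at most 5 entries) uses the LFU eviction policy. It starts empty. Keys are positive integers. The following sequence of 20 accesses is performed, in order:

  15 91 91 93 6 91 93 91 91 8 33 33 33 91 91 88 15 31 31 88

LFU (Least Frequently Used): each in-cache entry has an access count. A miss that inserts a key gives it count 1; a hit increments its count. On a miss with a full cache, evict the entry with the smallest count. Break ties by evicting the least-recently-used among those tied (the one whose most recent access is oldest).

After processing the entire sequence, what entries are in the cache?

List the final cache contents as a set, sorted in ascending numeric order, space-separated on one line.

LFU simulation (capacity=5):
  1. access 15: MISS. Cache: [15(c=1)]
  2. access 91: MISS. Cache: [15(c=1) 91(c=1)]
  3. access 91: HIT, count now 2. Cache: [15(c=1) 91(c=2)]
  4. access 93: MISS. Cache: [15(c=1) 93(c=1) 91(c=2)]
  5. access 6: MISS. Cache: [15(c=1) 93(c=1) 6(c=1) 91(c=2)]
  6. access 91: HIT, count now 3. Cache: [15(c=1) 93(c=1) 6(c=1) 91(c=3)]
  7. access 93: HIT, count now 2. Cache: [15(c=1) 6(c=1) 93(c=2) 91(c=3)]
  8. access 91: HIT, count now 4. Cache: [15(c=1) 6(c=1) 93(c=2) 91(c=4)]
  9. access 91: HIT, count now 5. Cache: [15(c=1) 6(c=1) 93(c=2) 91(c=5)]
  10. access 8: MISS. Cache: [15(c=1) 6(c=1) 8(c=1) 93(c=2) 91(c=5)]
  11. access 33: MISS, evict 15(c=1). Cache: [6(c=1) 8(c=1) 33(c=1) 93(c=2) 91(c=5)]
  12. access 33: HIT, count now 2. Cache: [6(c=1) 8(c=1) 93(c=2) 33(c=2) 91(c=5)]
  13. access 33: HIT, count now 3. Cache: [6(c=1) 8(c=1) 93(c=2) 33(c=3) 91(c=5)]
  14. access 91: HIT, count now 6. Cache: [6(c=1) 8(c=1) 93(c=2) 33(c=3) 91(c=6)]
  15. access 91: HIT, count now 7. Cache: [6(c=1) 8(c=1) 93(c=2) 33(c=3) 91(c=7)]
  16. access 88: MISS, evict 6(c=1). Cache: [8(c=1) 88(c=1) 93(c=2) 33(c=3) 91(c=7)]
  17. access 15: MISS, evict 8(c=1). Cache: [88(c=1) 15(c=1) 93(c=2) 33(c=3) 91(c=7)]
  18. access 31: MISS, evict 88(c=1). Cache: [15(c=1) 31(c=1) 93(c=2) 33(c=3) 91(c=7)]
  19. access 31: HIT, count now 2. Cache: [15(c=1) 93(c=2) 31(c=2) 33(c=3) 91(c=7)]
  20. access 88: MISS, evict 15(c=1). Cache: [88(c=1) 93(c=2) 31(c=2) 33(c=3) 91(c=7)]
Total: 10 hits, 10 misses, 5 evictions

Answer: 31 33 88 91 93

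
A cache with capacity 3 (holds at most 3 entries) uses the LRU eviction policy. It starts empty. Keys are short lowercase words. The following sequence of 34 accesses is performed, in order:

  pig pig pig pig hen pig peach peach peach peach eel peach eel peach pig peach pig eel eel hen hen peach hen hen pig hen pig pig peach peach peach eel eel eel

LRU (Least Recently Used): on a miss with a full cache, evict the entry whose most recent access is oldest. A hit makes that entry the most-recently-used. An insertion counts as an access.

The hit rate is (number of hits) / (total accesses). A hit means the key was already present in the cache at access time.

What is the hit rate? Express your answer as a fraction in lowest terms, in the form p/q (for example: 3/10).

Answer: 13/17

Derivation:
LRU simulation (capacity=3):
  1. access pig: MISS. Cache (LRU->MRU): [pig]
  2. access pig: HIT. Cache (LRU->MRU): [pig]
  3. access pig: HIT. Cache (LRU->MRU): [pig]
  4. access pig: HIT. Cache (LRU->MRU): [pig]
  5. access hen: MISS. Cache (LRU->MRU): [pig hen]
  6. access pig: HIT. Cache (LRU->MRU): [hen pig]
  7. access peach: MISS. Cache (LRU->MRU): [hen pig peach]
  8. access peach: HIT. Cache (LRU->MRU): [hen pig peach]
  9. access peach: HIT. Cache (LRU->MRU): [hen pig peach]
  10. access peach: HIT. Cache (LRU->MRU): [hen pig peach]
  11. access eel: MISS, evict hen. Cache (LRU->MRU): [pig peach eel]
  12. access peach: HIT. Cache (LRU->MRU): [pig eel peach]
  13. access eel: HIT. Cache (LRU->MRU): [pig peach eel]
  14. access peach: HIT. Cache (LRU->MRU): [pig eel peach]
  15. access pig: HIT. Cache (LRU->MRU): [eel peach pig]
  16. access peach: HIT. Cache (LRU->MRU): [eel pig peach]
  17. access pig: HIT. Cache (LRU->MRU): [eel peach pig]
  18. access eel: HIT. Cache (LRU->MRU): [peach pig eel]
  19. access eel: HIT. Cache (LRU->MRU): [peach pig eel]
  20. access hen: MISS, evict peach. Cache (LRU->MRU): [pig eel hen]
  21. access hen: HIT. Cache (LRU->MRU): [pig eel hen]
  22. access peach: MISS, evict pig. Cache (LRU->MRU): [eel hen peach]
  23. access hen: HIT. Cache (LRU->MRU): [eel peach hen]
  24. access hen: HIT. Cache (LRU->MRU): [eel peach hen]
  25. access pig: MISS, evict eel. Cache (LRU->MRU): [peach hen pig]
  26. access hen: HIT. Cache (LRU->MRU): [peach pig hen]
  27. access pig: HIT. Cache (LRU->MRU): [peach hen pig]
  28. access pig: HIT. Cache (LRU->MRU): [peach hen pig]
  29. access peach: HIT. Cache (LRU->MRU): [hen pig peach]
  30. access peach: HIT. Cache (LRU->MRU): [hen pig peach]
  31. access peach: HIT. Cache (LRU->MRU): [hen pig peach]
  32. access eel: MISS, evict hen. Cache (LRU->MRU): [pig peach eel]
  33. access eel: HIT. Cache (LRU->MRU): [pig peach eel]
  34. access eel: HIT. Cache (LRU->MRU): [pig peach eel]
Total: 26 hits, 8 misses, 5 evictions

Hit rate = 26/34 = 13/17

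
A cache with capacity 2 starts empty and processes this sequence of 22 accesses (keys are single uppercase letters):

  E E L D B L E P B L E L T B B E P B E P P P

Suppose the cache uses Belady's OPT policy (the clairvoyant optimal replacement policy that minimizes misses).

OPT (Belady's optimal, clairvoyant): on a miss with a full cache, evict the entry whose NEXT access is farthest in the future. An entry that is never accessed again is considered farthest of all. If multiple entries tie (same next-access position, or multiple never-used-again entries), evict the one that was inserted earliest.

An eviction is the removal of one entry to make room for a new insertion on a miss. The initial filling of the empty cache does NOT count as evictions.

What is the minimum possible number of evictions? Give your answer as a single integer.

OPT (Belady) simulation (capacity=2):
  1. access E: MISS. Cache: [E]
  2. access E: HIT. Next use of E: step 7. Cache: [E]
  3. access L: MISS. Cache: [E L]
  4. access D: MISS, evict E (next use: step 7). Cache: [L D]
  5. access B: MISS, evict D (next use: never). Cache: [L B]
  6. access L: HIT. Next use of L: step 10. Cache: [L B]
  7. access E: MISS, evict L (next use: step 10). Cache: [B E]
  8. access P: MISS, evict E (next use: step 11). Cache: [B P]
  9. access B: HIT. Next use of B: step 14. Cache: [B P]
  10. access L: MISS, evict P (next use: step 17). Cache: [B L]
  11. access E: MISS, evict B (next use: step 14). Cache: [L E]
  12. access L: HIT. Next use of L: never. Cache: [L E]
  13. access T: MISS, evict L (next use: never). Cache: [E T]
  14. access B: MISS, evict T (next use: never). Cache: [E B]
  15. access B: HIT. Next use of B: step 18. Cache: [E B]
  16. access E: HIT. Next use of E: step 19. Cache: [E B]
  17. access P: MISS, evict E (next use: step 19). Cache: [B P]
  18. access B: HIT. Next use of B: never. Cache: [B P]
  19. access E: MISS, evict B (next use: never). Cache: [P E]
  20. access P: HIT. Next use of P: step 21. Cache: [P E]
  21. access P: HIT. Next use of P: step 22. Cache: [P E]
  22. access P: HIT. Next use of P: never. Cache: [P E]
Total: 10 hits, 12 misses, 10 evictions

Answer: 10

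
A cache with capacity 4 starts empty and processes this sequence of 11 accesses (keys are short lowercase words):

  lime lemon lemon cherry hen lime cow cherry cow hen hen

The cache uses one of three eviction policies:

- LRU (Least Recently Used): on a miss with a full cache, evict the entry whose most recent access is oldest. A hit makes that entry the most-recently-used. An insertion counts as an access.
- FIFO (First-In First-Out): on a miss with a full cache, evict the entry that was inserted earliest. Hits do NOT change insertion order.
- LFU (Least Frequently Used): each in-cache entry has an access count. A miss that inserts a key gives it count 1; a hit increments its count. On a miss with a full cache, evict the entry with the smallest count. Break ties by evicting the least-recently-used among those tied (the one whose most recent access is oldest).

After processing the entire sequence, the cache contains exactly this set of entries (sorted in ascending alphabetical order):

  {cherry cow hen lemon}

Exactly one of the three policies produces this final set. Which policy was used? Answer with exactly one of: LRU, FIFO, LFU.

Answer: FIFO

Derivation:
Simulating under each policy and comparing final sets:
  LRU: final set = {cherry cow hen lime} -> differs
  FIFO: final set = {cherry cow hen lemon} -> MATCHES target
  LFU: final set = {cow hen lemon lime} -> differs
Only FIFO produces the target set.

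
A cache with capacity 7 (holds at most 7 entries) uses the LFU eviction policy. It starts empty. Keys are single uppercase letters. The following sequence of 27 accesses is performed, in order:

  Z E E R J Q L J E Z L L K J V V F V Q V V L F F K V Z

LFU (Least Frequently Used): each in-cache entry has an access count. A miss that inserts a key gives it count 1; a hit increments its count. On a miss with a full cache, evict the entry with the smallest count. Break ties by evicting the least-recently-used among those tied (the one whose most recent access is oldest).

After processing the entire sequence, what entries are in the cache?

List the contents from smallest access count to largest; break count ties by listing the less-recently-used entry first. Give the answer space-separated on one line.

Answer: K E J F Z L V

Derivation:
LFU simulation (capacity=7):
  1. access Z: MISS. Cache: [Z(c=1)]
  2. access E: MISS. Cache: [Z(c=1) E(c=1)]
  3. access E: HIT, count now 2. Cache: [Z(c=1) E(c=2)]
  4. access R: MISS. Cache: [Z(c=1) R(c=1) E(c=2)]
  5. access J: MISS. Cache: [Z(c=1) R(c=1) J(c=1) E(c=2)]
  6. access Q: MISS. Cache: [Z(c=1) R(c=1) J(c=1) Q(c=1) E(c=2)]
  7. access L: MISS. Cache: [Z(c=1) R(c=1) J(c=1) Q(c=1) L(c=1) E(c=2)]
  8. access J: HIT, count now 2. Cache: [Z(c=1) R(c=1) Q(c=1) L(c=1) E(c=2) J(c=2)]
  9. access E: HIT, count now 3. Cache: [Z(c=1) R(c=1) Q(c=1) L(c=1) J(c=2) E(c=3)]
  10. access Z: HIT, count now 2. Cache: [R(c=1) Q(c=1) L(c=1) J(c=2) Z(c=2) E(c=3)]
  11. access L: HIT, count now 2. Cache: [R(c=1) Q(c=1) J(c=2) Z(c=2) L(c=2) E(c=3)]
  12. access L: HIT, count now 3. Cache: [R(c=1) Q(c=1) J(c=2) Z(c=2) E(c=3) L(c=3)]
  13. access K: MISS. Cache: [R(c=1) Q(c=1) K(c=1) J(c=2) Z(c=2) E(c=3) L(c=3)]
  14. access J: HIT, count now 3. Cache: [R(c=1) Q(c=1) K(c=1) Z(c=2) E(c=3) L(c=3) J(c=3)]
  15. access V: MISS, evict R(c=1). Cache: [Q(c=1) K(c=1) V(c=1) Z(c=2) E(c=3) L(c=3) J(c=3)]
  16. access V: HIT, count now 2. Cache: [Q(c=1) K(c=1) Z(c=2) V(c=2) E(c=3) L(c=3) J(c=3)]
  17. access F: MISS, evict Q(c=1). Cache: [K(c=1) F(c=1) Z(c=2) V(c=2) E(c=3) L(c=3) J(c=3)]
  18. access V: HIT, count now 3. Cache: [K(c=1) F(c=1) Z(c=2) E(c=3) L(c=3) J(c=3) V(c=3)]
  19. access Q: MISS, evict K(c=1). Cache: [F(c=1) Q(c=1) Z(c=2) E(c=3) L(c=3) J(c=3) V(c=3)]
  20. access V: HIT, count now 4. Cache: [F(c=1) Q(c=1) Z(c=2) E(c=3) L(c=3) J(c=3) V(c=4)]
  21. access V: HIT, count now 5. Cache: [F(c=1) Q(c=1) Z(c=2) E(c=3) L(c=3) J(c=3) V(c=5)]
  22. access L: HIT, count now 4. Cache: [F(c=1) Q(c=1) Z(c=2) E(c=3) J(c=3) L(c=4) V(c=5)]
  23. access F: HIT, count now 2. Cache: [Q(c=1) Z(c=2) F(c=2) E(c=3) J(c=3) L(c=4) V(c=5)]
  24. access F: HIT, count now 3. Cache: [Q(c=1) Z(c=2) E(c=3) J(c=3) F(c=3) L(c=4) V(c=5)]
  25. access K: MISS, evict Q(c=1). Cache: [K(c=1) Z(c=2) E(c=3) J(c=3) F(c=3) L(c=4) V(c=5)]
  26. access V: HIT, count now 6. Cache: [K(c=1) Z(c=2) E(c=3) J(c=3) F(c=3) L(c=4) V(c=6)]
  27. access Z: HIT, count now 3. Cache: [K(c=1) E(c=3) J(c=3) F(c=3) Z(c=3) L(c=4) V(c=6)]
Total: 16 hits, 11 misses, 4 evictions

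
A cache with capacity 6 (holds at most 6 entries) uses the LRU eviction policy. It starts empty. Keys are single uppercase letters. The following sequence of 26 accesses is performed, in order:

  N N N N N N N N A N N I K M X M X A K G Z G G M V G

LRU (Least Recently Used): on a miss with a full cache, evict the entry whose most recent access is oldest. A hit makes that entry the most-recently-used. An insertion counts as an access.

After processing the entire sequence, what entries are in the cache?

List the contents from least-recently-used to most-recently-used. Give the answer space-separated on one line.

Answer: A K Z M V G

Derivation:
LRU simulation (capacity=6):
  1. access N: MISS. Cache (LRU->MRU): [N]
  2. access N: HIT. Cache (LRU->MRU): [N]
  3. access N: HIT. Cache (LRU->MRU): [N]
  4. access N: HIT. Cache (LRU->MRU): [N]
  5. access N: HIT. Cache (LRU->MRU): [N]
  6. access N: HIT. Cache (LRU->MRU): [N]
  7. access N: HIT. Cache (LRU->MRU): [N]
  8. access N: HIT. Cache (LRU->MRU): [N]
  9. access A: MISS. Cache (LRU->MRU): [N A]
  10. access N: HIT. Cache (LRU->MRU): [A N]
  11. access N: HIT. Cache (LRU->MRU): [A N]
  12. access I: MISS. Cache (LRU->MRU): [A N I]
  13. access K: MISS. Cache (LRU->MRU): [A N I K]
  14. access M: MISS. Cache (LRU->MRU): [A N I K M]
  15. access X: MISS. Cache (LRU->MRU): [A N I K M X]
  16. access M: HIT. Cache (LRU->MRU): [A N I K X M]
  17. access X: HIT. Cache (LRU->MRU): [A N I K M X]
  18. access A: HIT. Cache (LRU->MRU): [N I K M X A]
  19. access K: HIT. Cache (LRU->MRU): [N I M X A K]
  20. access G: MISS, evict N. Cache (LRU->MRU): [I M X A K G]
  21. access Z: MISS, evict I. Cache (LRU->MRU): [M X A K G Z]
  22. access G: HIT. Cache (LRU->MRU): [M X A K Z G]
  23. access G: HIT. Cache (LRU->MRU): [M X A K Z G]
  24. access M: HIT. Cache (LRU->MRU): [X A K Z G M]
  25. access V: MISS, evict X. Cache (LRU->MRU): [A K Z G M V]
  26. access G: HIT. Cache (LRU->MRU): [A K Z M V G]
Total: 17 hits, 9 misses, 3 evictions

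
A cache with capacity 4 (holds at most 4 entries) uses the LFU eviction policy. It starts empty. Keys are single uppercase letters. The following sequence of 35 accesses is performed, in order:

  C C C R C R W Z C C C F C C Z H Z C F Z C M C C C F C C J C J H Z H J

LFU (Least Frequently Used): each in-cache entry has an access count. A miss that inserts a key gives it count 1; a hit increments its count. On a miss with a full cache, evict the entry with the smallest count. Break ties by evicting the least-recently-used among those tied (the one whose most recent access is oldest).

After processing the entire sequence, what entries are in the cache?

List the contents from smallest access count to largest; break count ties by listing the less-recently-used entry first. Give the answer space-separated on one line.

Answer: H J Z C

Derivation:
LFU simulation (capacity=4):
  1. access C: MISS. Cache: [C(c=1)]
  2. access C: HIT, count now 2. Cache: [C(c=2)]
  3. access C: HIT, count now 3. Cache: [C(c=3)]
  4. access R: MISS. Cache: [R(c=1) C(c=3)]
  5. access C: HIT, count now 4. Cache: [R(c=1) C(c=4)]
  6. access R: HIT, count now 2. Cache: [R(c=2) C(c=4)]
  7. access W: MISS. Cache: [W(c=1) R(c=2) C(c=4)]
  8. access Z: MISS. Cache: [W(c=1) Z(c=1) R(c=2) C(c=4)]
  9. access C: HIT, count now 5. Cache: [W(c=1) Z(c=1) R(c=2) C(c=5)]
  10. access C: HIT, count now 6. Cache: [W(c=1) Z(c=1) R(c=2) C(c=6)]
  11. access C: HIT, count now 7. Cache: [W(c=1) Z(c=1) R(c=2) C(c=7)]
  12. access F: MISS, evict W(c=1). Cache: [Z(c=1) F(c=1) R(c=2) C(c=7)]
  13. access C: HIT, count now 8. Cache: [Z(c=1) F(c=1) R(c=2) C(c=8)]
  14. access C: HIT, count now 9. Cache: [Z(c=1) F(c=1) R(c=2) C(c=9)]
  15. access Z: HIT, count now 2. Cache: [F(c=1) R(c=2) Z(c=2) C(c=9)]
  16. access H: MISS, evict F(c=1). Cache: [H(c=1) R(c=2) Z(c=2) C(c=9)]
  17. access Z: HIT, count now 3. Cache: [H(c=1) R(c=2) Z(c=3) C(c=9)]
  18. access C: HIT, count now 10. Cache: [H(c=1) R(c=2) Z(c=3) C(c=10)]
  19. access F: MISS, evict H(c=1). Cache: [F(c=1) R(c=2) Z(c=3) C(c=10)]
  20. access Z: HIT, count now 4. Cache: [F(c=1) R(c=2) Z(c=4) C(c=10)]
  21. access C: HIT, count now 11. Cache: [F(c=1) R(c=2) Z(c=4) C(c=11)]
  22. access M: MISS, evict F(c=1). Cache: [M(c=1) R(c=2) Z(c=4) C(c=11)]
  23. access C: HIT, count now 12. Cache: [M(c=1) R(c=2) Z(c=4) C(c=12)]
  24. access C: HIT, count now 13. Cache: [M(c=1) R(c=2) Z(c=4) C(c=13)]
  25. access C: HIT, count now 14. Cache: [M(c=1) R(c=2) Z(c=4) C(c=14)]
  26. access F: MISS, evict M(c=1). Cache: [F(c=1) R(c=2) Z(c=4) C(c=14)]
  27. access C: HIT, count now 15. Cache: [F(c=1) R(c=2) Z(c=4) C(c=15)]
  28. access C: HIT, count now 16. Cache: [F(c=1) R(c=2) Z(c=4) C(c=16)]
  29. access J: MISS, evict F(c=1). Cache: [J(c=1) R(c=2) Z(c=4) C(c=16)]
  30. access C: HIT, count now 17. Cache: [J(c=1) R(c=2) Z(c=4) C(c=17)]
  31. access J: HIT, count now 2. Cache: [R(c=2) J(c=2) Z(c=4) C(c=17)]
  32. access H: MISS, evict R(c=2). Cache: [H(c=1) J(c=2) Z(c=4) C(c=17)]
  33. access Z: HIT, count now 5. Cache: [H(c=1) J(c=2) Z(c=5) C(c=17)]
  34. access H: HIT, count now 2. Cache: [J(c=2) H(c=2) Z(c=5) C(c=17)]
  35. access J: HIT, count now 3. Cache: [H(c=2) J(c=3) Z(c=5) C(c=17)]
Total: 24 hits, 11 misses, 7 evictions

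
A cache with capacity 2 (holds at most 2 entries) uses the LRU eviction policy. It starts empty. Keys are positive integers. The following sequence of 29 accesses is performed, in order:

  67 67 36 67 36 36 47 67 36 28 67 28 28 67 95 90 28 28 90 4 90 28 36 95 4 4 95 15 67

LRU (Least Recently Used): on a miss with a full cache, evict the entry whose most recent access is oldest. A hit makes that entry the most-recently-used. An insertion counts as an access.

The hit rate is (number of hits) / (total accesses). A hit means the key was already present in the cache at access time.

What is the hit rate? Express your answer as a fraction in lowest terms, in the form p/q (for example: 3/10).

LRU simulation (capacity=2):
  1. access 67: MISS. Cache (LRU->MRU): [67]
  2. access 67: HIT. Cache (LRU->MRU): [67]
  3. access 36: MISS. Cache (LRU->MRU): [67 36]
  4. access 67: HIT. Cache (LRU->MRU): [36 67]
  5. access 36: HIT. Cache (LRU->MRU): [67 36]
  6. access 36: HIT. Cache (LRU->MRU): [67 36]
  7. access 47: MISS, evict 67. Cache (LRU->MRU): [36 47]
  8. access 67: MISS, evict 36. Cache (LRU->MRU): [47 67]
  9. access 36: MISS, evict 47. Cache (LRU->MRU): [67 36]
  10. access 28: MISS, evict 67. Cache (LRU->MRU): [36 28]
  11. access 67: MISS, evict 36. Cache (LRU->MRU): [28 67]
  12. access 28: HIT. Cache (LRU->MRU): [67 28]
  13. access 28: HIT. Cache (LRU->MRU): [67 28]
  14. access 67: HIT. Cache (LRU->MRU): [28 67]
  15. access 95: MISS, evict 28. Cache (LRU->MRU): [67 95]
  16. access 90: MISS, evict 67. Cache (LRU->MRU): [95 90]
  17. access 28: MISS, evict 95. Cache (LRU->MRU): [90 28]
  18. access 28: HIT. Cache (LRU->MRU): [90 28]
  19. access 90: HIT. Cache (LRU->MRU): [28 90]
  20. access 4: MISS, evict 28. Cache (LRU->MRU): [90 4]
  21. access 90: HIT. Cache (LRU->MRU): [4 90]
  22. access 28: MISS, evict 4. Cache (LRU->MRU): [90 28]
  23. access 36: MISS, evict 90. Cache (LRU->MRU): [28 36]
  24. access 95: MISS, evict 28. Cache (LRU->MRU): [36 95]
  25. access 4: MISS, evict 36. Cache (LRU->MRU): [95 4]
  26. access 4: HIT. Cache (LRU->MRU): [95 4]
  27. access 95: HIT. Cache (LRU->MRU): [4 95]
  28. access 15: MISS, evict 4. Cache (LRU->MRU): [95 15]
  29. access 67: MISS, evict 95. Cache (LRU->MRU): [15 67]
Total: 12 hits, 17 misses, 15 evictions

Hit rate = 12/29

Answer: 12/29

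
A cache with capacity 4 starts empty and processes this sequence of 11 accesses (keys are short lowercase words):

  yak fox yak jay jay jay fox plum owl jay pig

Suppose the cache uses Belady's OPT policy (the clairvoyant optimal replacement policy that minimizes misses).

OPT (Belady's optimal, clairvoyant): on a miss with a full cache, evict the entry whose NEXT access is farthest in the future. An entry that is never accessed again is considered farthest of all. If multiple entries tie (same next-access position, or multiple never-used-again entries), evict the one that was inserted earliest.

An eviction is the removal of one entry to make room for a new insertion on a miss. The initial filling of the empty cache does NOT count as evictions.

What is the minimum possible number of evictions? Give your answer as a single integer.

Answer: 2

Derivation:
OPT (Belady) simulation (capacity=4):
  1. access yak: MISS. Cache: [yak]
  2. access fox: MISS. Cache: [yak fox]
  3. access yak: HIT. Next use of yak: never. Cache: [yak fox]
  4. access jay: MISS. Cache: [yak fox jay]
  5. access jay: HIT. Next use of jay: step 6. Cache: [yak fox jay]
  6. access jay: HIT. Next use of jay: step 10. Cache: [yak fox jay]
  7. access fox: HIT. Next use of fox: never. Cache: [yak fox jay]
  8. access plum: MISS. Cache: [yak fox jay plum]
  9. access owl: MISS, evict yak (next use: never). Cache: [fox jay plum owl]
  10. access jay: HIT. Next use of jay: never. Cache: [fox jay plum owl]
  11. access pig: MISS, evict fox (next use: never). Cache: [jay plum owl pig]
Total: 5 hits, 6 misses, 2 evictions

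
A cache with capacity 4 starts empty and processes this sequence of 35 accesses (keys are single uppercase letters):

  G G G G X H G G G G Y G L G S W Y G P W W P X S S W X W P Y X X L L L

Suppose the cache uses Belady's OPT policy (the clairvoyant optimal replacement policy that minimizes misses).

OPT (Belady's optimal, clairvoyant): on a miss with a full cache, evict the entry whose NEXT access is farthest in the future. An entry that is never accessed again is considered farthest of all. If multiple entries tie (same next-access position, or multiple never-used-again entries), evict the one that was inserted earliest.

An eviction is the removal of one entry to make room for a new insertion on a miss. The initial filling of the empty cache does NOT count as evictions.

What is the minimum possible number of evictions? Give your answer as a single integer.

OPT (Belady) simulation (capacity=4):
  1. access G: MISS. Cache: [G]
  2. access G: HIT. Next use of G: step 3. Cache: [G]
  3. access G: HIT. Next use of G: step 4. Cache: [G]
  4. access G: HIT. Next use of G: step 7. Cache: [G]
  5. access X: MISS. Cache: [G X]
  6. access H: MISS. Cache: [G X H]
  7. access G: HIT. Next use of G: step 8. Cache: [G X H]
  8. access G: HIT. Next use of G: step 9. Cache: [G X H]
  9. access G: HIT. Next use of G: step 10. Cache: [G X H]
  10. access G: HIT. Next use of G: step 12. Cache: [G X H]
  11. access Y: MISS. Cache: [G X H Y]
  12. access G: HIT. Next use of G: step 14. Cache: [G X H Y]
  13. access L: MISS, evict H (next use: never). Cache: [G X Y L]
  14. access G: HIT. Next use of G: step 18. Cache: [G X Y L]
  15. access S: MISS, evict L (next use: step 33). Cache: [G X Y S]
  16. access W: MISS, evict S (next use: step 24). Cache: [G X Y W]
  17. access Y: HIT. Next use of Y: step 30. Cache: [G X Y W]
  18. access G: HIT. Next use of G: never. Cache: [G X Y W]
  19. access P: MISS, evict G (next use: never). Cache: [X Y W P]
  20. access W: HIT. Next use of W: step 21. Cache: [X Y W P]
  21. access W: HIT. Next use of W: step 26. Cache: [X Y W P]
  22. access P: HIT. Next use of P: step 29. Cache: [X Y W P]
  23. access X: HIT. Next use of X: step 27. Cache: [X Y W P]
  24. access S: MISS, evict Y (next use: step 30). Cache: [X W P S]
  25. access S: HIT. Next use of S: never. Cache: [X W P S]
  26. access W: HIT. Next use of W: step 28. Cache: [X W P S]
  27. access X: HIT. Next use of X: step 31. Cache: [X W P S]
  28. access W: HIT. Next use of W: never. Cache: [X W P S]
  29. access P: HIT. Next use of P: never. Cache: [X W P S]
  30. access Y: MISS, evict W (next use: never). Cache: [X P S Y]
  31. access X: HIT. Next use of X: step 32. Cache: [X P S Y]
  32. access X: HIT. Next use of X: never. Cache: [X P S Y]
  33. access L: MISS, evict X (next use: never). Cache: [P S Y L]
  34. access L: HIT. Next use of L: step 35. Cache: [P S Y L]
  35. access L: HIT. Next use of L: never. Cache: [P S Y L]
Total: 24 hits, 11 misses, 7 evictions

Answer: 7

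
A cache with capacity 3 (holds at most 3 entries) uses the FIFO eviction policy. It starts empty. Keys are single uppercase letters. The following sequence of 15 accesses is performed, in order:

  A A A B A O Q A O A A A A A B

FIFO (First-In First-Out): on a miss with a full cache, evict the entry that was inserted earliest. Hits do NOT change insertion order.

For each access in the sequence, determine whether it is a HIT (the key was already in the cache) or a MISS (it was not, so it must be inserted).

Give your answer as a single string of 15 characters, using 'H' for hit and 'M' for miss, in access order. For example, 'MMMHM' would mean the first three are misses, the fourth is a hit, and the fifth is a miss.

FIFO simulation (capacity=3):
  1. access A: MISS. Cache (old->new): [A]
  2. access A: HIT. Cache (old->new): [A]
  3. access A: HIT. Cache (old->new): [A]
  4. access B: MISS. Cache (old->new): [A B]
  5. access A: HIT. Cache (old->new): [A B]
  6. access O: MISS. Cache (old->new): [A B O]
  7. access Q: MISS, evict A. Cache (old->new): [B O Q]
  8. access A: MISS, evict B. Cache (old->new): [O Q A]
  9. access O: HIT. Cache (old->new): [O Q A]
  10. access A: HIT. Cache (old->new): [O Q A]
  11. access A: HIT. Cache (old->new): [O Q A]
  12. access A: HIT. Cache (old->new): [O Q A]
  13. access A: HIT. Cache (old->new): [O Q A]
  14. access A: HIT. Cache (old->new): [O Q A]
  15. access B: MISS, evict O. Cache (old->new): [Q A B]
Total: 9 hits, 6 misses, 3 evictions

Answer: MHHMHMMMHHHHHHM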